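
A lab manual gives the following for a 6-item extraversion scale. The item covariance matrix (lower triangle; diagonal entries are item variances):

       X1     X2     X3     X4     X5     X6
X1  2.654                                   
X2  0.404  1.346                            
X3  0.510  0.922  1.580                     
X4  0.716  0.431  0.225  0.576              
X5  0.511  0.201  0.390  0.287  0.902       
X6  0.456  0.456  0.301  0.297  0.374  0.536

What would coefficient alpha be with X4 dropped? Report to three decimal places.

Remaining items: X1, X2, X3, X5, X6 (k = 5).
sum of item variances = 2.654 + 1.346 + 1.580 + 0.902 + 0.536 = 7.018
Var(T) = 7.018 + 2 × 4.525 = 16.068
α (item deleted) = (5/4)·(1 − 7.018/16.068) = 0.704

α = 0.704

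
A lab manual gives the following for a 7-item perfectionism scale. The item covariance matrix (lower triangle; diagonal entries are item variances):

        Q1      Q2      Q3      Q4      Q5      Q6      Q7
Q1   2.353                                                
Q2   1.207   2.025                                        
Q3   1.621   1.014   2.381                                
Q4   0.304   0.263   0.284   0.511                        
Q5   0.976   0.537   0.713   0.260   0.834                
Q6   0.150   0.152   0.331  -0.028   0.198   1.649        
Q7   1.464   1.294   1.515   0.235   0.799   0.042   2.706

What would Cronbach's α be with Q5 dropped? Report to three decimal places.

Remaining items: Q1, Q2, Q3, Q4, Q6, Q7 (k = 6).
sum of item variances = 2.353 + 2.025 + 2.381 + 0.511 + 1.649 + 2.706 = 11.625
σ²_total = 11.625 + 2 × 9.848 = 31.321
α (item deleted) = (6/5)·(1 − 11.625/31.321) = 0.755

Cronbach's α = 0.755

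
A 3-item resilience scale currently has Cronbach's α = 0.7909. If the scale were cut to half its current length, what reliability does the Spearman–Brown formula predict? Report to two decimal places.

Length factor m = 1/2
α' = m·α / (1 − (1−m)·α)
   = 1/2 × 0.7909 / (1 − (1 − 1/2) × 0.7909)
   = 0.3955 / 0.6045 = 0.65

predicted reliability = 0.65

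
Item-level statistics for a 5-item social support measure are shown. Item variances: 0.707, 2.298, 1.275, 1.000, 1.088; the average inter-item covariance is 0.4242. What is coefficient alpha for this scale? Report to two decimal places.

Σσᵢ² = 0.707 + 2.298 + 1.275 + 1.000 + 1.088 = 6.368
Sum of the 10 distinct covariances = 10 × 0.4242 = 4.2420
σ²_T = Σσᵢ² + 2·Σcov = 6.368 + 2 × 4.2420 = 14.8520
α = (5/4)·(1 − 6.368/14.8520) = 0.71

α = 0.71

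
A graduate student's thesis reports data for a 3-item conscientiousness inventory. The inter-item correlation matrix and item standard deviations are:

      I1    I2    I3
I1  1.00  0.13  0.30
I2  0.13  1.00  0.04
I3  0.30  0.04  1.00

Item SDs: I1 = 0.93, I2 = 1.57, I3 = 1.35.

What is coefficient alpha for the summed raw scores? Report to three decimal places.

Σσ²ᵢ = 0.93² + 1.57² + 1.35² = 5.1523
Covariances σ_ij = r_ij · s_i · s_j:
  σ(I1,I2) = 0.13 × 0.93 × 1.57 = 0.1898
  σ(I1,I3) = 0.30 × 0.93 × 1.35 = 0.3767
  σ(I2,I3) = 0.04 × 1.57 × 1.35 = 0.0848
σ²_T = Σσ²ᵢ + 2·Σσ_ij = 5.1523 + 2 × 0.6513 = 6.4549
α = (3/2)·(1 − 5.1523/6.4549) = 0.303

coefficient alpha = 0.303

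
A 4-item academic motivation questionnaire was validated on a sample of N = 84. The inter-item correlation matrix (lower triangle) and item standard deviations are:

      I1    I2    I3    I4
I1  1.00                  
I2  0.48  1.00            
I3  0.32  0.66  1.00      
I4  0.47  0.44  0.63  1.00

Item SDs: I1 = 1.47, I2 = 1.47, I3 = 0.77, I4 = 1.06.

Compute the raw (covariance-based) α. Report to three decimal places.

α = 0.766

Σσ²ᵢ = 1.47² + 1.47² + 0.77² + 1.06² = 6.0383
Covariances σ_ij = r_ij · s_i · s_j:
  σ(I1,I2) = 0.48 × 1.47 × 1.47 = 1.0372
  σ(I1,I3) = 0.32 × 1.47 × 0.77 = 0.3622
  σ(I1,I4) = 0.47 × 1.47 × 1.06 = 0.7324
  σ(I2,I3) = 0.66 × 1.47 × 0.77 = 0.7471
  σ(I2,I4) = 0.44 × 1.47 × 1.06 = 0.6856
  σ(I3,I4) = 0.63 × 0.77 × 1.06 = 0.5142
σ²_T = Σσ²ᵢ + 2·Σσ_ij = 6.0383 + 2 × 4.0787 = 14.1957
α = (4/3)·(1 − 6.0383/14.1957) = 0.766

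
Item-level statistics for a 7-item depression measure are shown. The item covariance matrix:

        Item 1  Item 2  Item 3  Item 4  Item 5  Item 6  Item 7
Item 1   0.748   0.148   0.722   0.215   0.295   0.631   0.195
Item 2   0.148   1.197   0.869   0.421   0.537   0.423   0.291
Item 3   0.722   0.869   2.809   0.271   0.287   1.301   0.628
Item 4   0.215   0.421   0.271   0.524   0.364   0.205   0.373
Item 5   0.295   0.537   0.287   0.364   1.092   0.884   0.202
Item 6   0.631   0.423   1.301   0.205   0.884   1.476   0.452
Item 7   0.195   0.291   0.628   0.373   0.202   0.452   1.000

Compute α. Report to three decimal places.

α = 0.802

Σσᵢ² = 0.748 + 1.197 + 2.809 + 0.524 + 1.092 + 1.476 + 1.000 = 8.846
Sum of the distinct covariances = 9.714
σ²_total = 8.846 + 2 × 9.714 = 28.274
α = (k/(k−1))·(1 − Σσᵢ²/σ²_total) = (7/6)·(1 − 8.846/28.274) = 0.802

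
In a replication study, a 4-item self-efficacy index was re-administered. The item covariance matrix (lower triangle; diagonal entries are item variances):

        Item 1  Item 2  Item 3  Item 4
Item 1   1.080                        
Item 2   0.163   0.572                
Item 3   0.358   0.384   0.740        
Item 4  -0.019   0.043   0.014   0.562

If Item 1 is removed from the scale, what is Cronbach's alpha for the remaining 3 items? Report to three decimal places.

Cronbach's alpha = 0.480

Remaining items: Item 2, Item 3, Item 4 (k = 3).
Σσᵢ² = 0.572 + 0.740 + 0.562 = 1.874
σ²_total = 1.874 + 2 × 0.441 = 2.756
α (item deleted) = (3/2)·(1 − 1.874/2.756) = 0.480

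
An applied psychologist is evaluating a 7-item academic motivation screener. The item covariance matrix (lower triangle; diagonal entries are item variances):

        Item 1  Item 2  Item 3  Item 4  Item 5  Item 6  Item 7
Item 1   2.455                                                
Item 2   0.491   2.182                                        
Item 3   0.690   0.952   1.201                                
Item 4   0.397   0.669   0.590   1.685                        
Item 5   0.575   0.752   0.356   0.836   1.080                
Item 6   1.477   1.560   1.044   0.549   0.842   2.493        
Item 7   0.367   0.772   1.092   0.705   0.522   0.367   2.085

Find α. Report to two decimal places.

α = 0.82

ΣVar(i) = 2.455 + 2.182 + 1.201 + 1.685 + 1.080 + 2.493 + 2.085 = 13.181
Σ_{i<j} σ_ij = 15.605
σ²_total = 13.181 + 2 × 15.605 = 44.391
α = (k/(k−1))·(1 − ΣVar(i)/σ²_total) = (7/6)·(1 − 13.181/44.391) = 0.82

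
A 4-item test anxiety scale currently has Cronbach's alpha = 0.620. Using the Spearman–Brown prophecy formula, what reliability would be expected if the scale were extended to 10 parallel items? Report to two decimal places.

Length factor m = 10/4 = 2.5000
α' = m·α / (1 + (m−1)·α)
   = 10/4 × 0.620 / (1 + (10/4 − 1) × 0.620)
   = 1.5500 / 1.9300 = 0.80

predicted reliability = 0.80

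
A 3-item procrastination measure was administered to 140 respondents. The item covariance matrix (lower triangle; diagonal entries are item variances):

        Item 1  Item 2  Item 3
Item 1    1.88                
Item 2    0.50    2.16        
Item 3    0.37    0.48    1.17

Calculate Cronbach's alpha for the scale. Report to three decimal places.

ΣVar(i) = 1.88 + 2.16 + 1.17 = 5.21
Sum of the distinct covariances = 1.35
Var(T) = 5.21 + 2 × 1.35 = 7.91
α = (k/(k−1))·(1 − ΣVar(i)/Var(T)) = (3/2)·(1 − 5.21/7.91) = 0.512

Cronbach's alpha = 0.512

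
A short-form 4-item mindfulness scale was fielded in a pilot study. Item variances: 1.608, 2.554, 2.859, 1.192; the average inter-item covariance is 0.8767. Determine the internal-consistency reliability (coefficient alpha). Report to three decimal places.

coefficient alpha = 0.749

Σσ²ᵢ = 1.608 + 2.554 + 2.859 + 1.192 = 8.213
Sum of the 6 distinct covariances = 6 × 0.8767 = 5.2602
σ²_total = Σσ²ᵢ + 2·Σcov = 8.213 + 2 × 5.2602 = 18.7334
α = (4/3)·(1 − 8.213/18.7334) = 0.749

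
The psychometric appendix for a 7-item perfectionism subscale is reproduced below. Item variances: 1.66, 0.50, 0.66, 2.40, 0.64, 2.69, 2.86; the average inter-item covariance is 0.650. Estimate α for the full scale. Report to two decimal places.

Σσᵢ² = 1.66 + 0.50 + 0.66 + 2.40 + 0.64 + 2.69 + 2.86 = 11.41
Sum of the 21 distinct covariances = 21 × 0.650 = 13.650
total variance = Σσᵢ² + 2·Σcov = 11.41 + 2 × 13.650 = 38.710
α = (7/6)·(1 − 11.41/38.710) = 0.82

α = 0.82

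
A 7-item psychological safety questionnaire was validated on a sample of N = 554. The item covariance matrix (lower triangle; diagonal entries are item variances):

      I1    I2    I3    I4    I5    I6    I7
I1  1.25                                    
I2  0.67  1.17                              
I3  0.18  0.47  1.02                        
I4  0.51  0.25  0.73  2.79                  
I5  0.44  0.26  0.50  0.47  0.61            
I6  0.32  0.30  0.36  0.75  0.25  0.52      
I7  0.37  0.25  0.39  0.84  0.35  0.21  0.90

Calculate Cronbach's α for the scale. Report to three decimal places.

Cronbach's α = 0.796

ΣVar(i) = 1.25 + 1.17 + 1.02 + 2.79 + 0.61 + 0.52 + 0.90 = 8.26
Sum of the distinct covariances = 8.87
Var(T) = 8.26 + 2 × 8.87 = 26.00
α = (k/(k−1))·(1 − ΣVar(i)/Var(T)) = (7/6)·(1 − 8.26/26.00) = 0.796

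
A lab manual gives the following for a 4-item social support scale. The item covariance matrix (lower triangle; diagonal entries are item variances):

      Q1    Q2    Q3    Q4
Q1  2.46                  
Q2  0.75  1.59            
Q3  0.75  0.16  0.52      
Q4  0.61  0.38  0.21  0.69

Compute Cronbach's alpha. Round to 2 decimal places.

ΣVar(i) = 2.46 + 1.59 + 0.52 + 0.69 = 5.26
Sum of the distinct covariances = 2.86
Var(T) = 5.26 + 2 × 2.86 = 10.98
α = (k/(k−1))·(1 − ΣVar(i)/Var(T)) = (4/3)·(1 − 5.26/10.98) = 0.69

α = 0.69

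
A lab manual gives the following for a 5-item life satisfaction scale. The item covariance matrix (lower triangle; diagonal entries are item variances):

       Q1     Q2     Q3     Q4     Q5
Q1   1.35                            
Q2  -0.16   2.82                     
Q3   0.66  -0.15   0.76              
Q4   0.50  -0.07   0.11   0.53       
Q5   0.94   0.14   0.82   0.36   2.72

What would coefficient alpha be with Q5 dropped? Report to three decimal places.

Remaining items: Q1, Q2, Q3, Q4 (k = 4).
Σσ²ᵢ = 1.35 + 2.82 + 0.76 + 0.53 = 5.46
σ²_T = 5.46 + 2 × 0.89 = 7.24
α (item deleted) = (4/3)·(1 − 5.46/7.24) = 0.328

coefficient alpha = 0.328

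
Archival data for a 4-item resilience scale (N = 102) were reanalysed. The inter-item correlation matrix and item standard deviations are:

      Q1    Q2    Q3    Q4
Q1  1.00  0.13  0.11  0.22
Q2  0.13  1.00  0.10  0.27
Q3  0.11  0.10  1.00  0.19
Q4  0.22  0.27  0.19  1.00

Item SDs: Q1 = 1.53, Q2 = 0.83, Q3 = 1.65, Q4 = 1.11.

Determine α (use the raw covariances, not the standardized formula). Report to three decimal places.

Σσ²ᵢ = 1.53² + 0.83² + 1.65² + 1.11² = 6.9844
Covariances σ_ij = r_ij · s_i · s_j:
  σ(Q1,Q2) = 0.13 × 1.53 × 0.83 = 0.1651
  σ(Q1,Q3) = 0.11 × 1.53 × 1.65 = 0.2777
  σ(Q1,Q4) = 0.22 × 1.53 × 1.11 = 0.3736
  σ(Q2,Q3) = 0.10 × 0.83 × 1.65 = 0.1369
  σ(Q2,Q4) = 0.27 × 0.83 × 1.11 = 0.2488
  σ(Q3,Q4) = 0.19 × 1.65 × 1.11 = 0.3480
σ²_T = Σσ²ᵢ + 2·Σσ_ij = 6.9844 + 2 × 1.5501 = 10.0846
α = (4/3)·(1 − 6.9844/10.0846) = 0.410

α = 0.410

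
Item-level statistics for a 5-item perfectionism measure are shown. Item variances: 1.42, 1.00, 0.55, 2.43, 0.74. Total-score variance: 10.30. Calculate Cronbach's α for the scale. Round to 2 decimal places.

Cronbach's α = 0.50

Σσᵢ² = 1.42 + 1.00 + 0.55 + 2.43 + 0.74 = 6.14
α = (k/(k−1))·(1 − Σσᵢ²/σ²_total) = (5/4)·(1 − 6.14/10.30) = 0.50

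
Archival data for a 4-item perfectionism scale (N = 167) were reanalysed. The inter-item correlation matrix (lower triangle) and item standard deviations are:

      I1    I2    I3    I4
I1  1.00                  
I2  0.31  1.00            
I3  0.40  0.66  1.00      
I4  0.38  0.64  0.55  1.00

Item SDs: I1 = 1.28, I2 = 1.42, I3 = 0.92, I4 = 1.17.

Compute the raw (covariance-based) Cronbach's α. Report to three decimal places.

α = 0.779

Σσ²ᵢ = 1.28² + 1.42² + 0.92² + 1.17² = 5.8701
Covariances σ_ij = r_ij · s_i · s_j:
  σ(I1,I2) = 0.31 × 1.28 × 1.42 = 0.5635
  σ(I1,I3) = 0.40 × 1.28 × 0.92 = 0.4710
  σ(I1,I4) = 0.38 × 1.28 × 1.17 = 0.5691
  σ(I2,I3) = 0.66 × 1.42 × 0.92 = 0.8622
  σ(I2,I4) = 0.64 × 1.42 × 1.17 = 1.0633
  σ(I3,I4) = 0.55 × 0.92 × 1.17 = 0.5920
σ²_T = Σσ²ᵢ + 2·Σσ_ij = 5.8701 + 2 × 4.1211 = 14.1123
α = (4/3)·(1 − 5.8701/14.1123) = 0.779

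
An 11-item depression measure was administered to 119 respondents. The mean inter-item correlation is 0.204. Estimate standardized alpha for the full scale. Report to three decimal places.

α = 0.738

Standardized α = k·r̄ / (1 + (k−1)·r̄) = 11 × 0.204 / (1 + 10 × 0.204)
  = 2.2440 / 3.0400 = 0.738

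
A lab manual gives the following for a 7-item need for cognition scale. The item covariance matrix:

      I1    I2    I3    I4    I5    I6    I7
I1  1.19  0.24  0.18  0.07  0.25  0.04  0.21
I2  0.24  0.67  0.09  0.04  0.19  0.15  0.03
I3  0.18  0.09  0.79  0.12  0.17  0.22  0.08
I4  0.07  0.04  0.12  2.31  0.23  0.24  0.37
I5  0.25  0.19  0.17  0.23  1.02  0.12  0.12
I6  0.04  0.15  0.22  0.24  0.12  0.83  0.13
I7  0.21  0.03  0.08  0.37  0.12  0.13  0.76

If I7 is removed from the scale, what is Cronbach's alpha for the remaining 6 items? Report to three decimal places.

Remaining items: I1, I2, I3, I4, I5, I6 (k = 6).
ΣVar(i) = 1.19 + 0.67 + 0.79 + 2.31 + 1.02 + 0.83 = 6.81
σ²_total = 6.81 + 2 × 2.35 = 11.51
α (item deleted) = (6/5)·(1 − 6.81/11.51) = 0.490

α = 0.490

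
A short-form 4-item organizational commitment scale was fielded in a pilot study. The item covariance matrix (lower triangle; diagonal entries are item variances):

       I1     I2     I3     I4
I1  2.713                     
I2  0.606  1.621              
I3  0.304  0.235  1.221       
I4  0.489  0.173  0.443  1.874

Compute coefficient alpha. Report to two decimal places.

Σσᵢ² = 2.713 + 1.621 + 1.221 + 1.874 = 7.429
Sum of the distinct covariances = 2.250
total variance = 7.429 + 2 × 2.250 = 11.929
α = (k/(k−1))·(1 − Σσᵢ²/total variance) = (4/3)·(1 − 7.429/11.929) = 0.50

α = 0.50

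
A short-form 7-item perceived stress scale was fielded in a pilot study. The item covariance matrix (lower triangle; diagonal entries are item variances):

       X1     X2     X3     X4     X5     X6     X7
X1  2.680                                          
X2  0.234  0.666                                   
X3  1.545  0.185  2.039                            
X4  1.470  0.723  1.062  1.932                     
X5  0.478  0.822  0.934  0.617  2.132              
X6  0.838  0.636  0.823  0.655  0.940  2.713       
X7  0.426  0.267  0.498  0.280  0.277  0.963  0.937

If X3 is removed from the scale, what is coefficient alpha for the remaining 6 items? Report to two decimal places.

α = 0.76

Remaining items: X1, X2, X4, X5, X6, X7 (k = 6).
Σσᵢ² = 2.680 + 0.666 + 1.932 + 2.132 + 2.713 + 0.937 = 11.060
σ²_total = 11.060 + 2 × 9.626 = 30.312
α (item deleted) = (6/5)·(1 − 11.060/30.312) = 0.76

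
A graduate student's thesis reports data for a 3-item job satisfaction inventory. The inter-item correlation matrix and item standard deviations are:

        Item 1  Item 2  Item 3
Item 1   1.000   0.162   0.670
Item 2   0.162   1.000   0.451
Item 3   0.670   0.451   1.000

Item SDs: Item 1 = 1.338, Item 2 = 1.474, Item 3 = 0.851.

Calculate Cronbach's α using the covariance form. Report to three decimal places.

α = 0.619

Σσ²ᵢ = 1.338² + 1.474² + 0.851² = 4.6871
Covariances σ_ij = r_ij · s_i · s_j:
  σ(Item 1,Item 2) = 0.162 × 1.338 × 1.474 = 0.3195
  σ(Item 1,Item 3) = 0.670 × 1.338 × 0.851 = 0.7629
  σ(Item 2,Item 3) = 0.451 × 1.474 × 0.851 = 0.5657
σ²_T = Σσ²ᵢ + 2·Σσ_ij = 4.6871 + 2 × 1.6481 = 7.9833
α = (3/2)·(1 − 4.6871/7.9833) = 0.619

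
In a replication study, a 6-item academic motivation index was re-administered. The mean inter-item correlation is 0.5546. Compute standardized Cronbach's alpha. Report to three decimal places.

standardized Cronbach's alpha = 0.882

Standardized α = k·r̄ / (1 + (k−1)·r̄) = 6 × 0.5546 / (1 + 5 × 0.5546)
  = 3.3276 / 3.7730 = 0.882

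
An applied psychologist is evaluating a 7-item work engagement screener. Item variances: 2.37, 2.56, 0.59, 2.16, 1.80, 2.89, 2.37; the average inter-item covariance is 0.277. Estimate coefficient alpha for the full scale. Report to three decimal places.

sum of item variances = 2.37 + 2.56 + 0.59 + 2.16 + 1.80 + 2.89 + 2.37 = 14.74
Sum of the 21 distinct covariances = 21 × 0.277 = 5.817
σ²_T = sum of item variances + 2·Σcov = 14.74 + 2 × 5.817 = 26.374
α = (7/6)·(1 − 14.74/26.374) = 0.515

coefficient alpha = 0.515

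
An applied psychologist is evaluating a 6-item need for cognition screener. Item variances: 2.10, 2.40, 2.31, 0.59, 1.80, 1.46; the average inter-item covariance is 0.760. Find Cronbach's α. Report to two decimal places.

Cronbach's α = 0.82

Σσᵢ² = 2.10 + 2.40 + 2.31 + 0.59 + 1.80 + 1.46 = 10.66
Sum of the 15 distinct covariances = 15 × 0.760 = 11.400
total variance = Σσᵢ² + 2·Σcov = 10.66 + 2 × 11.400 = 33.460
α = (6/5)·(1 − 10.66/33.460) = 0.82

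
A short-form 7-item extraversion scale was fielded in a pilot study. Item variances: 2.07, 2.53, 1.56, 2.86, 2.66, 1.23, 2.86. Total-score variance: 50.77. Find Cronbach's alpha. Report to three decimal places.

Cronbach's alpha = 0.804

ΣVar(i) = 2.07 + 2.53 + 1.56 + 2.86 + 2.66 + 1.23 + 2.86 = 15.77
α = (k/(k−1))·(1 − ΣVar(i)/total variance) = (7/6)·(1 − 15.77/50.77) = 0.804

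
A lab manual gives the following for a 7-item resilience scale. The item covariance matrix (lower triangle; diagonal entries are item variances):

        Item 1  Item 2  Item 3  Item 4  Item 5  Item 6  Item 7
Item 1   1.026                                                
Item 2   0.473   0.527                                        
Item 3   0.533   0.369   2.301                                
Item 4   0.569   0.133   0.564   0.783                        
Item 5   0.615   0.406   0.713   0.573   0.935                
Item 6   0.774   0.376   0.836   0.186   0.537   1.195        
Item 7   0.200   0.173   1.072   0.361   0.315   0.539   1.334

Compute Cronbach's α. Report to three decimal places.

Cronbach's α = 0.838

Σσᵢ² = 1.026 + 0.527 + 2.301 + 0.783 + 0.935 + 1.195 + 1.334 = 8.101
Σ_{i<j} σ_ij = 10.317
total variance = 8.101 + 2 × 10.317 = 28.735
α = (k/(k−1))·(1 − Σσᵢ²/total variance) = (7/6)·(1 − 8.101/28.735) = 0.838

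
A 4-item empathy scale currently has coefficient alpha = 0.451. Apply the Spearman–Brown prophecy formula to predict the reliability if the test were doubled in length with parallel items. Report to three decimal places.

predicted reliability = 0.622

Length factor m = 2
α' = m·α / (1 + (m−1)·α)
   = 2 × 0.451 / (1 + (2 − 1) × 0.451)
   = 0.9020 / 1.4510 = 0.622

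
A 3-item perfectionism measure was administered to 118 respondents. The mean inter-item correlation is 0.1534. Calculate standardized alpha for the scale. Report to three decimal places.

standardized alpha = 0.352

Standardized α = k·r̄ / (1 + (k−1)·r̄) = 3 × 0.1534 / (1 + 2 × 0.1534)
  = 0.4602 / 1.3068 = 0.352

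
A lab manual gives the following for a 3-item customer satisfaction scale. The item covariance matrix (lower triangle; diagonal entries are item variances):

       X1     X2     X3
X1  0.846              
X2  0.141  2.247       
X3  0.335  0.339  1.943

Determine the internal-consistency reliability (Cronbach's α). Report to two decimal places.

Σσᵢ² = 0.846 + 2.247 + 1.943 = 5.036
Sum of off-diagonal covariances = 0.815
σ²_total = 5.036 + 2 × 0.815 = 6.666
α = (k/(k−1))·(1 − Σσᵢ²/σ²_total) = (3/2)·(1 − 5.036/6.666) = 0.37

α = 0.37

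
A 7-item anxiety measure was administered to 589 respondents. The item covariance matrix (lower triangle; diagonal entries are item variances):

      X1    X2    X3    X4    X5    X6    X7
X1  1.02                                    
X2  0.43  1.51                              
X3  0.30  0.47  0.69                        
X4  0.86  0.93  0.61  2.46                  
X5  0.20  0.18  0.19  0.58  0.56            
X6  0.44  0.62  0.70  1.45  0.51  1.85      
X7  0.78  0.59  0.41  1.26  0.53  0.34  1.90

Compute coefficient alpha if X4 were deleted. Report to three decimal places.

Remaining items: X1, X2, X3, X5, X6, X7 (k = 6).
Σσ²ᵢ = 1.02 + 1.51 + 0.69 + 0.56 + 1.85 + 1.90 = 7.53
Var(T) = 7.53 + 2 × 6.69 = 20.91
α (item deleted) = (6/5)·(1 − 7.53/20.91) = 0.768

coefficient alpha = 0.768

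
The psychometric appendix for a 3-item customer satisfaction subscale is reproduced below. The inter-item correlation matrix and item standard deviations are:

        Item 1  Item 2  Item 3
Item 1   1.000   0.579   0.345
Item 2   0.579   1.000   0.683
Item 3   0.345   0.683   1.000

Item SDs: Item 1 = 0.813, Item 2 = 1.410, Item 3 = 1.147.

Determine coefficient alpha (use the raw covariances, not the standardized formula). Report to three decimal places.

α = 0.770

Σσ²ᵢ = 0.813² + 1.410² + 1.147² = 3.9647
Covariances σ_ij = r_ij · s_i · s_j:
  σ(Item 1,Item 2) = 0.579 × 0.813 × 1.410 = 0.6637
  σ(Item 1,Item 3) = 0.345 × 0.813 × 1.147 = 0.3217
  σ(Item 2,Item 3) = 0.683 × 1.410 × 1.147 = 1.1046
σ²_T = Σσ²ᵢ + 2·Σσ_ij = 3.9647 + 2 × 2.0900 = 8.1447
α = (3/2)·(1 − 3.9647/8.1447) = 0.770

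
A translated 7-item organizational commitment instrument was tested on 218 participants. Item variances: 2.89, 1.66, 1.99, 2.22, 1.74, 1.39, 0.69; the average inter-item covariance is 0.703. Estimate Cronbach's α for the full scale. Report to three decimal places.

ΣVar(i) = 2.89 + 1.66 + 1.99 + 2.22 + 1.74 + 1.39 + 0.69 = 12.58
Sum of the 21 distinct covariances = 21 × 0.703 = 14.763
Var(T) = ΣVar(i) + 2·Σcov = 12.58 + 2 × 14.763 = 42.106
α = (7/6)·(1 − 12.58/42.106) = 0.818

α = 0.818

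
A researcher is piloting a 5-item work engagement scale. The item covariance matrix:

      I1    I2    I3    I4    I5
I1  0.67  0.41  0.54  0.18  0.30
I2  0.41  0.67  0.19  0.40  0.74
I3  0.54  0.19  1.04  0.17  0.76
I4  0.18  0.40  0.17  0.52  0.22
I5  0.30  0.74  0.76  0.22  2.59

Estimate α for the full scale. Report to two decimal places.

α = 0.73

Σσᵢ² = 0.67 + 0.67 + 1.04 + 0.52 + 2.59 = 5.49
Sum of the distinct covariances = 3.91
Var(T) = 5.49 + 2 × 3.91 = 13.31
α = (k/(k−1))·(1 − Σσᵢ²/Var(T)) = (5/4)·(1 − 5.49/13.31) = 0.73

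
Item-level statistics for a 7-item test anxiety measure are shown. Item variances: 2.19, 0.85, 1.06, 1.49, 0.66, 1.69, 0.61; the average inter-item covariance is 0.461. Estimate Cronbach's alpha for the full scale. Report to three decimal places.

α = 0.809

Σσᵢ² = 2.19 + 0.85 + 1.06 + 1.49 + 0.66 + 1.69 + 0.61 = 8.55
Sum of the 21 distinct covariances = 21 × 0.461 = 9.681
total variance = Σσᵢ² + 2·Σcov = 8.55 + 2 × 9.681 = 27.912
α = (7/6)·(1 − 8.55/27.912) = 0.809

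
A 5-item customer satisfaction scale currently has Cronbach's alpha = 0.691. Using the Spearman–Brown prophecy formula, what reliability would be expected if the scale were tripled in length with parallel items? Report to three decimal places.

Length factor m = 3
α' = m·α / (1 + (m−1)·α)
   = 3 × 0.691 / (1 + (3 − 1) × 0.691)
   = 2.0730 / 2.3820 = 0.870

predicted reliability = 0.870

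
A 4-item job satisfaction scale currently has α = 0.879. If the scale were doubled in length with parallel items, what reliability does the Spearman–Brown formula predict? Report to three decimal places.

predicted reliability = 0.936

Length factor m = 2
α' = m·α / (1 + (m−1)·α)
   = 2 × 0.879 / (1 + (2 − 1) × 0.879)
   = 1.7580 / 1.8790 = 0.936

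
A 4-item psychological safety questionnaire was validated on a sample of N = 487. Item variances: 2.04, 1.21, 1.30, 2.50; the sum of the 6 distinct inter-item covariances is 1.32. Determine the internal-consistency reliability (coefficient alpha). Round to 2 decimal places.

ΣVar(i) = 2.04 + 1.21 + 1.30 + 2.50 = 7.05
Sum of distinct covariances = 1.32
total variance = ΣVar(i) + 2·Σcov = 7.05 + 2 × 1.32 = 9.69
α = (4/3)·(1 − 7.05/9.69) = 0.36

coefficient alpha = 0.36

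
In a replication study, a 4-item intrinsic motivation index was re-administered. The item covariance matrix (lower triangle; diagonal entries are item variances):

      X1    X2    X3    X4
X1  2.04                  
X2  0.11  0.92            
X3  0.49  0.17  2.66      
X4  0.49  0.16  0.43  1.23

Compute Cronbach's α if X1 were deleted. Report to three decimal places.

α = 0.360

Remaining items: X2, X3, X4 (k = 3).
ΣVar(i) = 0.92 + 2.66 + 1.23 = 4.81
total variance = 4.81 + 2 × 0.76 = 6.33
α (item deleted) = (3/2)·(1 − 4.81/6.33) = 0.360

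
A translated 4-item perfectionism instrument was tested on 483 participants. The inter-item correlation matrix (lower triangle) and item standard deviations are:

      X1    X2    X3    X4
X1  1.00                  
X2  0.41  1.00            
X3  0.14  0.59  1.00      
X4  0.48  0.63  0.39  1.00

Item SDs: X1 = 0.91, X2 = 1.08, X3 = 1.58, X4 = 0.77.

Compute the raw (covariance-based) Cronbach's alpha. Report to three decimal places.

α = 0.716

Σσ²ᵢ = 0.91² + 1.08² + 1.58² + 0.77² = 5.0838
Covariances σ_ij = r_ij · s_i · s_j:
  σ(X1,X2) = 0.41 × 0.91 × 1.08 = 0.4029
  σ(X1,X3) = 0.14 × 0.91 × 1.58 = 0.2013
  σ(X1,X4) = 0.48 × 0.91 × 0.77 = 0.3363
  σ(X2,X3) = 0.59 × 1.08 × 1.58 = 1.0068
  σ(X2,X4) = 0.63 × 1.08 × 0.77 = 0.5239
  σ(X3,X4) = 0.39 × 1.58 × 0.77 = 0.4745
σ²_T = Σσ²ᵢ + 2·Σσ_ij = 5.0838 + 2 × 2.9457 = 10.9752
α = (4/3)·(1 − 5.0838/10.9752) = 0.716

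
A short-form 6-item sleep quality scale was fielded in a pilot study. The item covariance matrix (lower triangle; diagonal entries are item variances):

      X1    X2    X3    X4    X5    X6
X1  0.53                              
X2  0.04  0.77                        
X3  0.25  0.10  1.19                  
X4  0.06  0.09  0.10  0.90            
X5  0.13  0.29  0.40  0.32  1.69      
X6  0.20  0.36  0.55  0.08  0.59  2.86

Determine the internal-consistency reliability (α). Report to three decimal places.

α = 0.567

sum of item variances = 0.53 + 0.77 + 1.19 + 0.90 + 1.69 + 2.86 = 7.94
Sum of off-diagonal covariances = 3.56
σ²_T = 7.94 + 2 × 3.56 = 15.06
α = (k/(k−1))·(1 − sum of item variances/σ²_T) = (6/5)·(1 − 7.94/15.06) = 0.567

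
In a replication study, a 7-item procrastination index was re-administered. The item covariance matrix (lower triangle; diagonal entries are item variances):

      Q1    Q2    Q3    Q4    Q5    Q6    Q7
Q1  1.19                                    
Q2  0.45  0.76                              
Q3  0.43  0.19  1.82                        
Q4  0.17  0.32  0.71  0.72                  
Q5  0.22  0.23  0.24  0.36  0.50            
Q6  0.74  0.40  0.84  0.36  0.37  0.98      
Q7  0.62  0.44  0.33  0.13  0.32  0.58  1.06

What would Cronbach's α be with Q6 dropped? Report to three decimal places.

Remaining items: Q1, Q2, Q3, Q4, Q5, Q7 (k = 6).
ΣVar(i) = 1.19 + 0.76 + 1.82 + 0.72 + 0.50 + 1.06 = 6.05
σ²_T = 6.05 + 2 × 5.16 = 16.37
α (item deleted) = (6/5)·(1 − 6.05/16.37) = 0.757

Cronbach's α = 0.757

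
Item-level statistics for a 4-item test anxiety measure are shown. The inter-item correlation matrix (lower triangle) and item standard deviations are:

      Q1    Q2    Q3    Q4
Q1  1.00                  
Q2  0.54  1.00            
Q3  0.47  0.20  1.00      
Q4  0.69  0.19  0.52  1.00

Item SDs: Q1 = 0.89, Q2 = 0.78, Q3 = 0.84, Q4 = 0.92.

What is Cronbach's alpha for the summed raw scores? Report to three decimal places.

Σσ²ᵢ = 0.89² + 0.78² + 0.84² + 0.92² = 2.9525
Covariances σ_ij = r_ij · s_i · s_j:
  σ(Q1,Q2) = 0.54 × 0.89 × 0.78 = 0.3749
  σ(Q1,Q3) = 0.47 × 0.89 × 0.84 = 0.3514
  σ(Q1,Q4) = 0.69 × 0.89 × 0.92 = 0.5650
  σ(Q2,Q3) = 0.20 × 0.78 × 0.84 = 0.1310
  σ(Q2,Q4) = 0.19 × 0.78 × 0.92 = 0.1363
  σ(Q3,Q4) = 0.52 × 0.84 × 0.92 = 0.4019
σ²_T = Σσ²ᵢ + 2·Σσ_ij = 2.9525 + 2 × 1.9605 = 6.8735
α = (4/3)·(1 − 2.9525/6.8735) = 0.761

α = 0.761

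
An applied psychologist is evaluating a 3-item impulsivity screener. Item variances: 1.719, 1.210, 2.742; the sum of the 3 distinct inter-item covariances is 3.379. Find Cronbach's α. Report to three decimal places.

ΣVar(i) = 1.719 + 1.210 + 2.742 = 5.671
Sum of distinct covariances = 3.379
Var(T) = ΣVar(i) + 2·Σcov = 5.671 + 2 × 3.379 = 12.429
α = (3/2)·(1 − 5.671/12.429) = 0.816

α = 0.816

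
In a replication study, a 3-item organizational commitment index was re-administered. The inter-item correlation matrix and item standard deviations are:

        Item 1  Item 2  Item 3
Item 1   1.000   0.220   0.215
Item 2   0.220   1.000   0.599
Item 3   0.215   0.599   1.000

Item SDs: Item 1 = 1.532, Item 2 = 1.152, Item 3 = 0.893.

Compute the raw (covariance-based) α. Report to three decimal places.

Σσ²ᵢ = 1.532² + 1.152² + 0.893² = 4.4716
Covariances σ_ij = r_ij · s_i · s_j:
  σ(Item 1,Item 2) = 0.220 × 1.532 × 1.152 = 0.3883
  σ(Item 1,Item 3) = 0.215 × 1.532 × 0.893 = 0.2941
  σ(Item 2,Item 3) = 0.599 × 1.152 × 0.893 = 0.6162
σ²_T = Σσ²ᵢ + 2·Σσ_ij = 4.4716 + 2 × 1.2986 = 7.0688
α = (3/2)·(1 − 4.4716/7.0688) = 0.551

α = 0.551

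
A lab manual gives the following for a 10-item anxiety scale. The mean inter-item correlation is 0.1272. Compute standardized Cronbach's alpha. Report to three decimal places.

standardized Cronbach's alpha = 0.593

Standardized α = k·r̄ / (1 + (k−1)·r̄) = 10 × 0.1272 / (1 + 9 × 0.1272)
  = 1.2720 / 2.1448 = 0.593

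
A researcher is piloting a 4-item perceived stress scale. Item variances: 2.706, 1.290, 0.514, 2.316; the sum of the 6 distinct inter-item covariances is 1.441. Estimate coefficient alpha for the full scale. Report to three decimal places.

ΣVar(i) = 2.706 + 1.290 + 0.514 + 2.316 = 6.826
Sum of distinct covariances = 1.441
Var(T) = ΣVar(i) + 2·Σcov = 6.826 + 2 × 1.441 = 9.708
α = (4/3)·(1 − 6.826/9.708) = 0.396

α = 0.396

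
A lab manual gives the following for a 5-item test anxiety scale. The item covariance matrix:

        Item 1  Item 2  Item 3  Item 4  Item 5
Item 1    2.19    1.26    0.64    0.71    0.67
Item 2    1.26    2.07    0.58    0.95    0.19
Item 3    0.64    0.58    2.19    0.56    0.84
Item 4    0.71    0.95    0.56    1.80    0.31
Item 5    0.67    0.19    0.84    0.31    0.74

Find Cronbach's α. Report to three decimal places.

ΣVar(i) = 2.19 + 2.07 + 2.19 + 1.80 + 0.74 = 8.99
Sum of the distinct covariances = 6.71
σ²_total = 8.99 + 2 × 6.71 = 22.41
α = (k/(k−1))·(1 − ΣVar(i)/σ²_total) = (5/4)·(1 − 8.99/22.41) = 0.749

α = 0.749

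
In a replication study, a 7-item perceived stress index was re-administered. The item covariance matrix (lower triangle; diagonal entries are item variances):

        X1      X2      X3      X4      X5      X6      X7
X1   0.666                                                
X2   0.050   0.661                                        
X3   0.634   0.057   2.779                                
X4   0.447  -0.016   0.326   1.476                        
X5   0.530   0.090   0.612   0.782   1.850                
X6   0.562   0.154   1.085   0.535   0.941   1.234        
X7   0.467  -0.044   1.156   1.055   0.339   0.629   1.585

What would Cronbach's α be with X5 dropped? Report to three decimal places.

Remaining items: X1, X2, X3, X4, X6, X7 (k = 6).
sum of item variances = 0.666 + 0.661 + 2.779 + 1.476 + 1.234 + 1.585 = 8.401
σ²_total = 8.401 + 2 × 7.097 = 22.595
α (item deleted) = (6/5)·(1 − 8.401/22.595) = 0.754

Cronbach's α = 0.754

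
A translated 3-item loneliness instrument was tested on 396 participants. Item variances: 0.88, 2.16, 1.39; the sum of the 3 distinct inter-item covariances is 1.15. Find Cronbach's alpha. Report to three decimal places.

Cronbach's alpha = 0.513

ΣVar(i) = 0.88 + 2.16 + 1.39 = 4.43
Sum of distinct covariances = 1.15
σ²_T = ΣVar(i) + 2·Σcov = 4.43 + 2 × 1.15 = 6.73
α = (3/2)·(1 − 4.43/6.73) = 0.513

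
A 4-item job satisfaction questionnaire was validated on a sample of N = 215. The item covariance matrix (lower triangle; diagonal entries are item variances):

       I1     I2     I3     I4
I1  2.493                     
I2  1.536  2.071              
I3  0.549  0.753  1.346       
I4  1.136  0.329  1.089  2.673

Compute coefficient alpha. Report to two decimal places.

Σσᵢ² = 2.493 + 2.071 + 1.346 + 2.673 = 8.583
Sum of off-diagonal covariances = 5.392
σ²_T = 8.583 + 2 × 5.392 = 19.367
α = (k/(k−1))·(1 − Σσᵢ²/σ²_T) = (4/3)·(1 − 8.583/19.367) = 0.74

coefficient alpha = 0.74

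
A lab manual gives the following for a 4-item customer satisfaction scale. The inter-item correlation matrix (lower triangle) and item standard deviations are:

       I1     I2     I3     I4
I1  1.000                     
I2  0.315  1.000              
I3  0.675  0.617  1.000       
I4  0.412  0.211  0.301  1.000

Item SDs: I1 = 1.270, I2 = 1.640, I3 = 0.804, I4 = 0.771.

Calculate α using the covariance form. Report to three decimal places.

α = 0.695

Σσ²ᵢ = 1.270² + 1.640² + 0.804² + 0.771² = 5.5434
Covariances σ_ij = r_ij · s_i · s_j:
  σ(I1,I2) = 0.315 × 1.270 × 1.640 = 0.6561
  σ(I1,I3) = 0.675 × 1.270 × 0.804 = 0.6892
  σ(I1,I4) = 0.412 × 1.270 × 0.771 = 0.4034
  σ(I2,I3) = 0.617 × 1.640 × 0.804 = 0.8136
  σ(I2,I4) = 0.211 × 1.640 × 0.771 = 0.2668
  σ(I3,I4) = 0.301 × 0.804 × 0.771 = 0.1866
σ²_T = Σσ²ᵢ + 2·Σσ_ij = 5.5434 + 2 × 3.0157 = 11.5748
α = (4/3)·(1 − 5.5434/11.5748) = 0.695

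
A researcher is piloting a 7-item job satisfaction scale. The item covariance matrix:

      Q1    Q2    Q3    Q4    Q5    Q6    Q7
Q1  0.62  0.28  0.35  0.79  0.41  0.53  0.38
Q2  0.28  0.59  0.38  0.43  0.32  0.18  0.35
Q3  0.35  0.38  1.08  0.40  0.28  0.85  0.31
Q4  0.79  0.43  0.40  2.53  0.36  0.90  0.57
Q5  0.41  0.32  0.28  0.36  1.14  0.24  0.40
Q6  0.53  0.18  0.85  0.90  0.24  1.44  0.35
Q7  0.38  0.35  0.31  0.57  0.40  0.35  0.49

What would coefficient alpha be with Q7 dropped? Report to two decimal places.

Remaining items: Q1, Q2, Q3, Q4, Q5, Q6 (k = 6).
Σσ²ᵢ = 0.62 + 0.59 + 1.08 + 2.53 + 1.14 + 1.44 = 7.40
total variance = 7.40 + 2 × 6.70 = 20.80
α (item deleted) = (6/5)·(1 − 7.40/20.80) = 0.77

α = 0.77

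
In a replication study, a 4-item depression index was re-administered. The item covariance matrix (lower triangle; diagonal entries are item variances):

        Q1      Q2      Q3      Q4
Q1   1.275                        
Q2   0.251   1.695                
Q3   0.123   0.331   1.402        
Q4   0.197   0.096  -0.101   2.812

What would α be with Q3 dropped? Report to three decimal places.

Remaining items: Q1, Q2, Q4 (k = 3).
ΣVar(i) = 1.275 + 1.695 + 2.812 = 5.782
σ²_total = 5.782 + 2 × 0.544 = 6.870
α (item deleted) = (3/2)·(1 − 5.782/6.870) = 0.238

α = 0.238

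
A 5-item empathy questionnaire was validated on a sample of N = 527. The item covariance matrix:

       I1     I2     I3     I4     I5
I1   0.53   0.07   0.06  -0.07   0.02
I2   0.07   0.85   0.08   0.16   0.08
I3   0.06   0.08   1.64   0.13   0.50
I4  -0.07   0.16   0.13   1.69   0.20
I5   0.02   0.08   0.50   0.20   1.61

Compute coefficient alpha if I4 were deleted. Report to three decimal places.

coefficient alpha = 0.346

Remaining items: I1, I2, I3, I5 (k = 4).
ΣVar(i) = 0.53 + 0.85 + 1.64 + 1.61 = 4.63
σ²_total = 4.63 + 2 × 0.81 = 6.25
α (item deleted) = (4/3)·(1 − 4.63/6.25) = 0.346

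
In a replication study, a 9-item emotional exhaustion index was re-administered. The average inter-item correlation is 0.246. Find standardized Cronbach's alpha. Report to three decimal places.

standardized Cronbach's alpha = 0.746

Standardized α = k·r̄ / (1 + (k−1)·r̄) = 9 × 0.246 / (1 + 8 × 0.246)
  = 2.2140 / 2.9680 = 0.746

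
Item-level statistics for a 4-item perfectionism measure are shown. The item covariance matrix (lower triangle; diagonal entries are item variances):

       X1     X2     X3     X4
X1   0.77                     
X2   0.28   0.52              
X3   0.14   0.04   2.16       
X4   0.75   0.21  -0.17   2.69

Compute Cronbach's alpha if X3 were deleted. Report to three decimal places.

Remaining items: X1, X2, X4 (k = 3).
Σσ²ᵢ = 0.77 + 0.52 + 2.69 = 3.98
σ²_T = 3.98 + 2 × 1.24 = 6.46
α (item deleted) = (3/2)·(1 − 3.98/6.46) = 0.576

Cronbach's alpha = 0.576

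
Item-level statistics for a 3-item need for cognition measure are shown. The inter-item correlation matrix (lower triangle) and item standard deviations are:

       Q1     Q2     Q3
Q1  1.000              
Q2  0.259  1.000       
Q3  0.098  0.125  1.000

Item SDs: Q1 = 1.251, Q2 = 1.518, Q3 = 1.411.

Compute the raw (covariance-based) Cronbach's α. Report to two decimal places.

Cronbach's α = 0.36

Σσ²ᵢ = 1.251² + 1.518² + 1.411² = 5.8602
Covariances σ_ij = r_ij · s_i · s_j:
  σ(Q1,Q2) = 0.259 × 1.251 × 1.518 = 0.4918
  σ(Q1,Q3) = 0.098 × 1.251 × 1.411 = 0.1730
  σ(Q2,Q3) = 0.125 × 1.518 × 1.411 = 0.2677
σ²_T = Σσ²ᵢ + 2·Σσ_ij = 5.8602 + 2 × 0.9325 = 7.7252
α = (3/2)·(1 − 5.8602/7.7252) = 0.36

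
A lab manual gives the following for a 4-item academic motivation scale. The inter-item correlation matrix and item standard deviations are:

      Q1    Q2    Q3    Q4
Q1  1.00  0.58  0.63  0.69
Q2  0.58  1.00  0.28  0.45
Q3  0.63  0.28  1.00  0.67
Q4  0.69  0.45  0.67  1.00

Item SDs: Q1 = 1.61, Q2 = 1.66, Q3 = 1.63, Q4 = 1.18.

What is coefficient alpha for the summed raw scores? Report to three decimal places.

Σσ²ᵢ = 1.61² + 1.66² + 1.63² + 1.18² = 9.3970
Covariances σ_ij = r_ij · s_i · s_j:
  σ(Q1,Q2) = 0.58 × 1.61 × 1.66 = 1.5501
  σ(Q1,Q3) = 0.63 × 1.61 × 1.63 = 1.6533
  σ(Q1,Q4) = 0.69 × 1.61 × 1.18 = 1.3109
  σ(Q2,Q3) = 0.28 × 1.66 × 1.63 = 0.7576
  σ(Q2,Q4) = 0.45 × 1.66 × 1.18 = 0.8815
  σ(Q3,Q4) = 0.67 × 1.63 × 1.18 = 1.2887
σ²_T = Σσ²ᵢ + 2·Σσ_ij = 9.3970 + 2 × 7.4421 = 24.2812
α = (4/3)·(1 − 9.3970/24.2812) = 0.817

α = 0.817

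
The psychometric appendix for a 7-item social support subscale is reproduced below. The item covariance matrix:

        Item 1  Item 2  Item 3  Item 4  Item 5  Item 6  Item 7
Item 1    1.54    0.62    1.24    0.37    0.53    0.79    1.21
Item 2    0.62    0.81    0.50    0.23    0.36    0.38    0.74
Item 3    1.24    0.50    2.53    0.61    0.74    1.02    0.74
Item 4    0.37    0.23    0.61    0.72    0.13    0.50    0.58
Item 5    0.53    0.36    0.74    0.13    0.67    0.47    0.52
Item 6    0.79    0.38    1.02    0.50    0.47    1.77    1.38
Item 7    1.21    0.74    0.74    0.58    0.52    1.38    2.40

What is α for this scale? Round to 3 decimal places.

α = 0.844

sum of item variances = 1.54 + 0.81 + 2.53 + 0.72 + 0.67 + 1.77 + 2.40 = 10.44
Sum of off-diagonal covariances = 13.66
σ²_total = 10.44 + 2 × 13.66 = 37.76
α = (k/(k−1))·(1 − sum of item variances/σ²_total) = (7/6)·(1 − 10.44/37.76) = 0.844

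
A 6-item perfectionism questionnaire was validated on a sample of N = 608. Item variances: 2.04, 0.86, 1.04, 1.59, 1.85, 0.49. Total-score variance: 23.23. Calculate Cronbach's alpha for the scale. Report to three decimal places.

Cronbach's alpha = 0.793

ΣVar(i) = 2.04 + 0.86 + 1.04 + 1.59 + 1.85 + 0.49 = 7.87
α = (k/(k−1))·(1 − ΣVar(i)/σ²_T) = (6/5)·(1 − 7.87/23.23) = 0.793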